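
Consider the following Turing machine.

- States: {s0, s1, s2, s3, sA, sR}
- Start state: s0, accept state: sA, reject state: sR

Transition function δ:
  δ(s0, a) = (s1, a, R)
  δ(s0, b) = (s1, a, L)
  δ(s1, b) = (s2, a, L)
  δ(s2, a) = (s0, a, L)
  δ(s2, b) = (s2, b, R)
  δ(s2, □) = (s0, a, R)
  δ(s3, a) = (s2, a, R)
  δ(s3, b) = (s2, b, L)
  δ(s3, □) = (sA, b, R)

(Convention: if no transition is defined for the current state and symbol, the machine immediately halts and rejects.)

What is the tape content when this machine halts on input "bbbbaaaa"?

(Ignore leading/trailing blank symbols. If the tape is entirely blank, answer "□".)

Execution trace:
Initial: [s0]bbbbaaaa
Step 1: δ(s0, b) = (s1, a, L) → [s1]□abbbaaaa

No transition is defined for δ(s1, □). By convention the machine halts and rejects.

Final tape (ignoring leading/trailing blanks): abbbaaaa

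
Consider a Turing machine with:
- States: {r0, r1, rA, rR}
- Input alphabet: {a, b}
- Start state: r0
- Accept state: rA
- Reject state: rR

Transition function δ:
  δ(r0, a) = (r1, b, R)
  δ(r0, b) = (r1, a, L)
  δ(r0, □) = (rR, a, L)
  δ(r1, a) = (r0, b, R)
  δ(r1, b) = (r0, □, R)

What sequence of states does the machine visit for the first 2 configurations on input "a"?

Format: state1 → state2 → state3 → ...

Execution trace:
Initial: [r0]a
Step 1: δ(r0, a) = (r1, b, R) → b[r1]□

No transition is defined for δ(r1, □). By convention the machine halts and rejects.

State sequence: r0 → r1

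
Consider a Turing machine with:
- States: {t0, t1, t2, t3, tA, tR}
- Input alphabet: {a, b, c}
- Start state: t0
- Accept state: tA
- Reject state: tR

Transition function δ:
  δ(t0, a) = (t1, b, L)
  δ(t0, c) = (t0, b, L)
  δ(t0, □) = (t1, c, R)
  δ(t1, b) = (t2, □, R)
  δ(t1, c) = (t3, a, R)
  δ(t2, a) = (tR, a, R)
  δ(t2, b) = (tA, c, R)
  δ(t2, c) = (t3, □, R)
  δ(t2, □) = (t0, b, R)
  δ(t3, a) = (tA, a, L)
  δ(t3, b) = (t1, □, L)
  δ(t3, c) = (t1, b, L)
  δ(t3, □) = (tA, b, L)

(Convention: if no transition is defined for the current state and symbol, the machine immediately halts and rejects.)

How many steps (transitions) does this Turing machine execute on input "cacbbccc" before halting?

Execution trace:
Initial: [t0]cacbbccc
Step 1: δ(t0, c) = (t0, b, L) → [t0]□bacbbccc
Step 2: δ(t0, □) = (t1, c, R) → c[t1]bacbbccc
Step 3: δ(t1, b) = (t2, □, R) → c□[t2]acbbccc
Step 4: δ(t2, a) = (tR, a, R) → c□a[tR]cbbccc

The machine reaches the reject state tR and halts.

The machine executed 4 steps before halting.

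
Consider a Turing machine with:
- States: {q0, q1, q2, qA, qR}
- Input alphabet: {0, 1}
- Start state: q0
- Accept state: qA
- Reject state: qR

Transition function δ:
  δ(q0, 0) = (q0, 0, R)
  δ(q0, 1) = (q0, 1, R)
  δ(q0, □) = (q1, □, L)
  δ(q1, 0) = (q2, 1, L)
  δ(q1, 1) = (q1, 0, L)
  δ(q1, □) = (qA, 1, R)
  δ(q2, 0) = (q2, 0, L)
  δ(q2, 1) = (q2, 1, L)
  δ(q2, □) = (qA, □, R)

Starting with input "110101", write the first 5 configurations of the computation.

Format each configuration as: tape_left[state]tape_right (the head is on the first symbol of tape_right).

Transitions applied:
Step 1: δ(q0, 1) = (q0, 1, R)
Step 2: δ(q0, 1) = (q0, 1, R)
Step 3: δ(q0, 0) = (q0, 0, R)
Step 4: δ(q0, 1) = (q0, 1, R)

The first 5 configurations are:
[q0]110101 ⊢ 1[q0]10101 ⊢ 11[q0]0101 ⊢ 110[q0]101 ⊢ 1101[q0]01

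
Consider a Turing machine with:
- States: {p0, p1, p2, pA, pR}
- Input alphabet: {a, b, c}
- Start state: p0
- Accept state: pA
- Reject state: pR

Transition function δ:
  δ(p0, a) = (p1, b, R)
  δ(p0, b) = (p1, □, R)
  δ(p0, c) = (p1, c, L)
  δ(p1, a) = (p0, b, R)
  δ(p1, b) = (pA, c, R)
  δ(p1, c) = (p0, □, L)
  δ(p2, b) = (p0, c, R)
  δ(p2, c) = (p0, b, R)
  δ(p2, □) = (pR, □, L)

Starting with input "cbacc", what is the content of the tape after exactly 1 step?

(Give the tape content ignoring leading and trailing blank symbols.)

Execution trace:
Initial: [p0]cbacc
Step 1: δ(p0, c) = (p1, c, L) → [p1]□cbacc

No transition is defined for δ(p1, □). By convention the machine halts and rejects.

After 1 step, the tape (ignoring leading/trailing blanks) is: cbacc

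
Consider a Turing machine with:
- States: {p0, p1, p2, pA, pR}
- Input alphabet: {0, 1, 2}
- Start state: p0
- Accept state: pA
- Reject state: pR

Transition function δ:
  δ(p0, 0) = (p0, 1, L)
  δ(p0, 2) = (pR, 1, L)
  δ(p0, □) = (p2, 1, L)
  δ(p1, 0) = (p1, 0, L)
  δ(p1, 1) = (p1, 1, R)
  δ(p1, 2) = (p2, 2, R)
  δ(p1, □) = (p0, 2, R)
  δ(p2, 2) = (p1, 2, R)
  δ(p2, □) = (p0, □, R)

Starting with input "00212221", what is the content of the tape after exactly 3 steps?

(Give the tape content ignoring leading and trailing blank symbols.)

Execution trace:
Initial: [p0]00212221
Step 1: δ(p0, 0) = (p0, 1, L) → [p0]□10212221
Step 2: δ(p0, □) = (p2, 1, L) → [p2]□110212221
Step 3: δ(p2, □) = (p0, □, R) → □[p0]110212221

No transition is defined for δ(p0, 1). By convention the machine halts and rejects.

After 3 steps, the tape (ignoring leading/trailing blanks) is: 110212221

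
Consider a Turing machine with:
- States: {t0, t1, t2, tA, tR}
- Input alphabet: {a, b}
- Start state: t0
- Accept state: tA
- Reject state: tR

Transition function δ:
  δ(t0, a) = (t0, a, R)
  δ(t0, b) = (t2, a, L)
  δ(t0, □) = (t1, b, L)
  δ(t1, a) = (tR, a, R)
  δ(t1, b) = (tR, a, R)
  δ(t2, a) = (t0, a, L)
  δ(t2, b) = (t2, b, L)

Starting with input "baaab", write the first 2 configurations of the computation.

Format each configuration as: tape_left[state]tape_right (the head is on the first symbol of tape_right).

Transitions applied:
Step 1: δ(t0, b) = (t2, a, L)

The first 2 configurations are:
[t0]baaab ⊢ [t2]□aaaab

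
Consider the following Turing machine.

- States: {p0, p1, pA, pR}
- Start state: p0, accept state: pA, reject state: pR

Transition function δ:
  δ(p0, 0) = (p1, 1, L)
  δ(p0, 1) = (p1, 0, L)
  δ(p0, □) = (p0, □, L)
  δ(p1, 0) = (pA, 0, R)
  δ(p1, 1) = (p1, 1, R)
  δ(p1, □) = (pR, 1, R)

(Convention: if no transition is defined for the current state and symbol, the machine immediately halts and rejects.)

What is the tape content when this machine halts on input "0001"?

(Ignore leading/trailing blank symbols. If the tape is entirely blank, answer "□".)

Execution trace:
Initial: [p0]0001
Step 1: δ(p0, 0) = (p1, 1, L) → [p1]□1001
Step 2: δ(p1, □) = (pR, 1, R) → 1[pR]1001

The machine reaches the reject state pR and halts.

Final tape (ignoring leading/trailing blanks): 11001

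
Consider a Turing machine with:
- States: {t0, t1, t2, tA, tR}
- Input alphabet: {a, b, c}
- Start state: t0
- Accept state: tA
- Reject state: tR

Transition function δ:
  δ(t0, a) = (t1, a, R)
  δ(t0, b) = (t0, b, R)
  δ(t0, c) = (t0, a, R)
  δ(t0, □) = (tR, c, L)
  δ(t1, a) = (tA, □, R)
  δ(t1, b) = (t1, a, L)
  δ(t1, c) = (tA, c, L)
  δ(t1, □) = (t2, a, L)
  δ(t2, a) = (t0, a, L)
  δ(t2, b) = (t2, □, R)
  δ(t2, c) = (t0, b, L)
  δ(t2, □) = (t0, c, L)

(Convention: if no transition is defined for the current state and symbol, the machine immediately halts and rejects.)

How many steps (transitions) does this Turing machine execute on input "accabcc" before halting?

Execution trace:
Initial: [t0]accabcc
Step 1: δ(t0, a) = (t1, a, R) → a[t1]ccabcc
Step 2: δ(t1, c) = (tA, c, L) → [tA]accabcc

The machine reaches the accept state tA and halts.

The machine executed 2 steps before halting.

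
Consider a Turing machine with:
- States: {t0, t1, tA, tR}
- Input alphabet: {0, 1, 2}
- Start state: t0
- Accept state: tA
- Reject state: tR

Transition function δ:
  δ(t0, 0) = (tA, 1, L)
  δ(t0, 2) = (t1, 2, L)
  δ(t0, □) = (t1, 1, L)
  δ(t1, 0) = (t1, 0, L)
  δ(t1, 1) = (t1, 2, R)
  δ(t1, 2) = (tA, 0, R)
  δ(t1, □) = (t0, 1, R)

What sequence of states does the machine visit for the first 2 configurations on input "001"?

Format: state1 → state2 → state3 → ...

Execution trace:
Initial: [t0]001
Step 1: δ(t0, 0) = (tA, 1, L) → [tA]□101

The machine reaches the accept state tA and halts.

State sequence: t0 → tA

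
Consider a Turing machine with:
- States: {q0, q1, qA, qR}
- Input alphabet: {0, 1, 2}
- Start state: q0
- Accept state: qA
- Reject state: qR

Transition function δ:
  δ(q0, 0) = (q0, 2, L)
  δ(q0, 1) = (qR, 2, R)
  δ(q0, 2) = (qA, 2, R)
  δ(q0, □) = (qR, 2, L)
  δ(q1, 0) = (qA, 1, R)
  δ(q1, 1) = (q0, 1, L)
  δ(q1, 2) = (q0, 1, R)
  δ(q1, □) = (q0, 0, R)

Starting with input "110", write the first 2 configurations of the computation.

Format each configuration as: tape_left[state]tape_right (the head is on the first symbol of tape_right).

Transitions applied:
Step 1: δ(q0, 1) = (qR, 2, R)

The first 2 configurations are:
[q0]110 ⊢ 2[qR]10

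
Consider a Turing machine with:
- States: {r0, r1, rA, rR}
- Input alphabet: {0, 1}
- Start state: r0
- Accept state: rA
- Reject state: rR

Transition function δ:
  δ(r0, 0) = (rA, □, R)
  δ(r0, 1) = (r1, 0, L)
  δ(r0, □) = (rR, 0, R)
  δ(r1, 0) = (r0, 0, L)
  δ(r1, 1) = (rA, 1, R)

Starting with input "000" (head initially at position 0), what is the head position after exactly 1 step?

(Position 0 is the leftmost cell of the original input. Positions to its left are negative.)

Execution trace (head position shown):
Step 0: [r0]000  (head at position 0)
Step 1: move right → □[rA]00  (head at position 1)

After 1 step, the head is at position 1.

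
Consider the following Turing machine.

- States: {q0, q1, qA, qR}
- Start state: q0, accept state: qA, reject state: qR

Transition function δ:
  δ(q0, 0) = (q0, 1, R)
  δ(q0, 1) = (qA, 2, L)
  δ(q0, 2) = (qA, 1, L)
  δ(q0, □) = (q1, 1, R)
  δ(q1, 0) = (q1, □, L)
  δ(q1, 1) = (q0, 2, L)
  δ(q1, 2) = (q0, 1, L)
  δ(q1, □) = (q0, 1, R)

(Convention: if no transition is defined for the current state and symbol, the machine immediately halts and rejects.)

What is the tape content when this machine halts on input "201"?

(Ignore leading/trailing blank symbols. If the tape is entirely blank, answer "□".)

Execution trace:
Initial: [q0]201
Step 1: δ(q0, 2) = (qA, 1, L) → [qA]□101

The machine reaches the accept state qA and halts.

Final tape (ignoring leading/trailing blanks): 101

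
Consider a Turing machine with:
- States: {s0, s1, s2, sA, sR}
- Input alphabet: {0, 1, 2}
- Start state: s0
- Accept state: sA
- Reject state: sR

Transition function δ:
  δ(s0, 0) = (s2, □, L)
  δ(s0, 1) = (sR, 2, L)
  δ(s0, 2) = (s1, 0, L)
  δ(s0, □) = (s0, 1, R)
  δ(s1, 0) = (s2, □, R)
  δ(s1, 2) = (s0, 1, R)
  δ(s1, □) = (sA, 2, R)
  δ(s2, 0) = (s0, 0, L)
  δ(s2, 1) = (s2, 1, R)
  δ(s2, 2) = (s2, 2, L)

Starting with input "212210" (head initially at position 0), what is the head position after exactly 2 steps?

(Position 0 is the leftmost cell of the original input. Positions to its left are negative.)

Execution trace (head position shown):
Step 0: [s0]212210  (head at position 0)
Step 1: move left → [s1]□012210  (head at position -1)
Step 2: move right → 2[sA]012210  (head at position 0)

After 2 steps, the head is at position 0.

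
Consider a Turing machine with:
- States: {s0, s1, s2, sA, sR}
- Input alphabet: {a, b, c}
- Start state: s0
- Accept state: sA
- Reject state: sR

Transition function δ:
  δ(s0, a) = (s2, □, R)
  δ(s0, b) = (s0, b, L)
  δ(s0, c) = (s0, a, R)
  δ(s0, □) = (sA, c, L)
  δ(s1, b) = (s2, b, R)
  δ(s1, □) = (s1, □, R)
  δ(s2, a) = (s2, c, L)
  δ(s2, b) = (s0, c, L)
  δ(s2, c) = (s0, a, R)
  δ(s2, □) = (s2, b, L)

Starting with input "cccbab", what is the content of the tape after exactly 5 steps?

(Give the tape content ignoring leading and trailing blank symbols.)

Execution trace:
Initial: [s0]cccbab
Step 1: δ(s0, c) = (s0, a, R) → a[s0]ccbab
Step 2: δ(s0, c) = (s0, a, R) → aa[s0]cbab
Step 3: δ(s0, c) = (s0, a, R) → aaa[s0]bab
Step 4: δ(s0, b) = (s0, b, L) → aa[s0]abab
Step 5: δ(s0, a) = (s2, □, R) → aa□[s2]bab

After 5 steps, the tape (ignoring leading/trailing blanks) is: aa□bab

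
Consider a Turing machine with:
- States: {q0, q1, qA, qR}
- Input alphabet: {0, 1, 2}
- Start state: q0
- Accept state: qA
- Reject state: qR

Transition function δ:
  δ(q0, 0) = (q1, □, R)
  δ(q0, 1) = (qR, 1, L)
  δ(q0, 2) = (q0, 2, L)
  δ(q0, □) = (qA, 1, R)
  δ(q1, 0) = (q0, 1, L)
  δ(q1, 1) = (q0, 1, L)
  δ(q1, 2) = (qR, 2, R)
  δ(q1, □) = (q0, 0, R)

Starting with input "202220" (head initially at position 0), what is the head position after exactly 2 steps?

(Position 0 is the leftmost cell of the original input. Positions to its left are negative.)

Execution trace (head position shown):
Step 0: [q0]202220  (head at position 0)
Step 1: move left → [q0]□202220  (head at position -1)
Step 2: move right → 1[qA]202220  (head at position 0)

After 2 steps, the head is at position 0.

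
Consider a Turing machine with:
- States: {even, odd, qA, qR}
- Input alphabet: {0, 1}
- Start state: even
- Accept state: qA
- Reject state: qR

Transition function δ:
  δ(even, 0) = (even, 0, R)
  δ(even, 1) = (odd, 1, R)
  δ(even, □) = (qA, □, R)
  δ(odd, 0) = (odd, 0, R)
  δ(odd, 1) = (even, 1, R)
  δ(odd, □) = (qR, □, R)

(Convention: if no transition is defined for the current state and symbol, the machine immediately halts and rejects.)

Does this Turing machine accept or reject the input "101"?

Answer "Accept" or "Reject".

Execution trace:
Initial: [even]101
Step 1: δ(even, 1) = (odd, 1, R) → 1[odd]01
Step 2: δ(odd, 0) = (odd, 0, R) → 10[odd]1
Step 3: δ(odd, 1) = (even, 1, R) → 101[even]□
Step 4: δ(even, □) = (qA, □, R) → 101□[qA]□

The machine reaches the accept state qA and halts.

Answer: Accept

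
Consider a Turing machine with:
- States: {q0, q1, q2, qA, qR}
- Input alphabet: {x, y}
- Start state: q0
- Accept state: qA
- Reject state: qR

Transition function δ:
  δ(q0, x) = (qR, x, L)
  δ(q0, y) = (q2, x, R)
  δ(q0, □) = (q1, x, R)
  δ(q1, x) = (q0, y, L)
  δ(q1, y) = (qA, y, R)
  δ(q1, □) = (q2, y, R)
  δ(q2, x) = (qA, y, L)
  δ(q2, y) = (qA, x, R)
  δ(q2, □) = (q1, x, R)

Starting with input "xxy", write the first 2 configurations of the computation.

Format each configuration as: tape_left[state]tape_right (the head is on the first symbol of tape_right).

Transitions applied:
Step 1: δ(q0, x) = (qR, x, L)

The first 2 configurations are:
[q0]xxy ⊢ [qR]□xxy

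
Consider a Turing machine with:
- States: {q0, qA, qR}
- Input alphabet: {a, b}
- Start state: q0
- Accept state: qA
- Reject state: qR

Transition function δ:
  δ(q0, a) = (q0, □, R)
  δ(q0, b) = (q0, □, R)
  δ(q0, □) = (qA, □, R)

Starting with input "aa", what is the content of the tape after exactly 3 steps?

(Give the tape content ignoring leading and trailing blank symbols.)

Execution trace:
Initial: [q0]aa
Step 1: δ(q0, a) = (q0, □, R) → □[q0]a
Step 2: δ(q0, a) = (q0, □, R) → □□[q0]□
Step 3: δ(q0, □) = (qA, □, R) → □□□[qA]□

The machine reaches the accept state qA and halts.

After 3 steps, the tape (ignoring leading/trailing blanks) is: □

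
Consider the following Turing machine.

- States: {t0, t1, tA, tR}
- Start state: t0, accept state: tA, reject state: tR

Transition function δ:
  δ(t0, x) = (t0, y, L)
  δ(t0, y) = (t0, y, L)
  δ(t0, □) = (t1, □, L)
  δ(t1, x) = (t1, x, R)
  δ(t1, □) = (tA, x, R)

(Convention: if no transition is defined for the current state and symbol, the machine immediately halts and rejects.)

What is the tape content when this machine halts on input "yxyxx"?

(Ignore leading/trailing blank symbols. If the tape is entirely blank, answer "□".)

Execution trace:
Initial: [t0]yxyxx
Step 1: δ(t0, y) = (t0, y, L) → [t0]□yxyxx
Step 2: δ(t0, □) = (t1, □, L) → [t1]□□yxyxx
Step 3: δ(t1, □) = (tA, x, R) → x[tA]□yxyxx

The machine reaches the accept state tA and halts.

Final tape (ignoring leading/trailing blanks): x□yxyxx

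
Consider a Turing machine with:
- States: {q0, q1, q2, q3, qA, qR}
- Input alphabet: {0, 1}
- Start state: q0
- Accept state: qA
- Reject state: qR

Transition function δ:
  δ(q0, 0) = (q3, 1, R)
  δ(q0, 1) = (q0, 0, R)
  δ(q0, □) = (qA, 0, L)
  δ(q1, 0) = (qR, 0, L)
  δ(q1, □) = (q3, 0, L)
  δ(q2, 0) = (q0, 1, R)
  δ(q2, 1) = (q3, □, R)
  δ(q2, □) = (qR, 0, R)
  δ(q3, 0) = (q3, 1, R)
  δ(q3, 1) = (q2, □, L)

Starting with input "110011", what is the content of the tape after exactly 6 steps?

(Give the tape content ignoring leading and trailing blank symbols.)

Execution trace:
Initial: [q0]110011
Step 1: δ(q0, 1) = (q0, 0, R) → 0[q0]10011
Step 2: δ(q0, 1) = (q0, 0, R) → 00[q0]0011
Step 3: δ(q0, 0) = (q3, 1, R) → 001[q3]011
Step 4: δ(q3, 0) = (q3, 1, R) → 0011[q3]11
Step 5: δ(q3, 1) = (q2, □, L) → 001[q2]1□1
Step 6: δ(q2, 1) = (q3, □, R) → 001□[q3]□1

No transition is defined for δ(q3, □). By convention the machine halts and rejects.

After 6 steps, the tape (ignoring leading/trailing blanks) is: 001□□1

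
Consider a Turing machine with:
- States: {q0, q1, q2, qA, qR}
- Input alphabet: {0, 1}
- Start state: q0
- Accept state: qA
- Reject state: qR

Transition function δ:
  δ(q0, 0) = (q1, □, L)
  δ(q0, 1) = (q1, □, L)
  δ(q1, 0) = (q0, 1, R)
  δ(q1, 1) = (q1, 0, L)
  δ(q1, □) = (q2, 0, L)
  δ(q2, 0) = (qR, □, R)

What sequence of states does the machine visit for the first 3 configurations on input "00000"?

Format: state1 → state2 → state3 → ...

Execution trace:
Initial: [q0]00000
Step 1: δ(q0, 0) = (q1, □, L) → [q1]□□0000
Step 2: δ(q1, □) = (q2, 0, L) → [q2]□0□0000

No transition is defined for δ(q2, □). By convention the machine halts and rejects.

State sequence: q0 → q1 → q2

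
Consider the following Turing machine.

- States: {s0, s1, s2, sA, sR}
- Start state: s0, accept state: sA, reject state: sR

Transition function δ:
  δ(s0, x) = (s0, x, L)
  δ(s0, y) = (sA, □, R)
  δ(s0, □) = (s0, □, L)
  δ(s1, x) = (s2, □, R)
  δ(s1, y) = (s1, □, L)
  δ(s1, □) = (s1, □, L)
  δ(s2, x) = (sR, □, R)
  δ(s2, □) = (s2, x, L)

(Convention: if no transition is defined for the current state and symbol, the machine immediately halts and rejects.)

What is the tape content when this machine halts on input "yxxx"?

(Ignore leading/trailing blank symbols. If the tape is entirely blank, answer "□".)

Execution trace:
Initial: [s0]yxxx
Step 1: δ(s0, y) = (sA, □, R) → □[sA]xxx

The machine reaches the accept state sA and halts.

Final tape (ignoring leading/trailing blanks): xxx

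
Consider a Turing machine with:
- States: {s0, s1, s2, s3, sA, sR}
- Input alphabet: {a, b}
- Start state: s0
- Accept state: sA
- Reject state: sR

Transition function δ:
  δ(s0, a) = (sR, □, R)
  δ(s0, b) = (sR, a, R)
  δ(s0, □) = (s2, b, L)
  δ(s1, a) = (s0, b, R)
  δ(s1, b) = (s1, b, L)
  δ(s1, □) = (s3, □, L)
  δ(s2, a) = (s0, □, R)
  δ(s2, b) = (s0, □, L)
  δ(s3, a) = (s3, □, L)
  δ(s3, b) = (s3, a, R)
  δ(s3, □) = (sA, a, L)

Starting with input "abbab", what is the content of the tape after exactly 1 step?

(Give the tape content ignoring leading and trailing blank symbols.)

Execution trace:
Initial: [s0]abbab
Step 1: δ(s0, a) = (sR, □, R) → □[sR]bbab

The machine reaches the reject state sR and halts.

After 1 step, the tape (ignoring leading/trailing blanks) is: bbab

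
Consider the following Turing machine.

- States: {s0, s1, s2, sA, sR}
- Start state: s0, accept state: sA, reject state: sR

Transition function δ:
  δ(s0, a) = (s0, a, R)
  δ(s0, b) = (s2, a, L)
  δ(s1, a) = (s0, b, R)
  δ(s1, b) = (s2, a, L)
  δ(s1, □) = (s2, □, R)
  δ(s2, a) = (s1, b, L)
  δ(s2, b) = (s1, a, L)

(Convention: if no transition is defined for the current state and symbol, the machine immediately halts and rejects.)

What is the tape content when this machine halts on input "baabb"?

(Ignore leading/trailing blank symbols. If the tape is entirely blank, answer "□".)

Execution trace:
Initial: [s0]baabb
Step 1: δ(s0, b) = (s2, a, L) → [s2]□aaabb

No transition is defined for δ(s2, □). By convention the machine halts and rejects.

Final tape (ignoring leading/trailing blanks): aaabb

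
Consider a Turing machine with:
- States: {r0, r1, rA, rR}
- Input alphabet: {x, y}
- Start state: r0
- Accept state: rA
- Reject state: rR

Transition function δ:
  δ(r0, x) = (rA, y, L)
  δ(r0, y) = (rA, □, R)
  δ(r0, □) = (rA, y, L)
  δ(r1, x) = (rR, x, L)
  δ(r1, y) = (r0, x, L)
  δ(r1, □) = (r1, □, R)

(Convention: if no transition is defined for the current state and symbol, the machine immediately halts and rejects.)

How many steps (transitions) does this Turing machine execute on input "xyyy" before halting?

Execution trace:
Initial: [r0]xyyy
Step 1: δ(r0, x) = (rA, y, L) → [rA]□yyyy

The machine reaches the accept state rA and halts.

The machine executed 1 step before halting.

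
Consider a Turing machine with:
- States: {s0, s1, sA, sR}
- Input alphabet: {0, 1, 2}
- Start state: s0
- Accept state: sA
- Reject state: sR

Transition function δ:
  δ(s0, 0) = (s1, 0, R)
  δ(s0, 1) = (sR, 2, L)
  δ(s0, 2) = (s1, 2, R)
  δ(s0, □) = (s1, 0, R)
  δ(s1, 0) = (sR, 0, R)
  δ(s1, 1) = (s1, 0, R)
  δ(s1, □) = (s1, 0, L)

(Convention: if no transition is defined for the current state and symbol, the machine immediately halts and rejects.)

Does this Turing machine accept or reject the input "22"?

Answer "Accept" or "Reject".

Execution trace:
Initial: [s0]22
Step 1: δ(s0, 2) = (s1, 2, R) → 2[s1]2

No transition is defined for δ(s1, 2). By convention the machine halts and rejects.

Answer: Reject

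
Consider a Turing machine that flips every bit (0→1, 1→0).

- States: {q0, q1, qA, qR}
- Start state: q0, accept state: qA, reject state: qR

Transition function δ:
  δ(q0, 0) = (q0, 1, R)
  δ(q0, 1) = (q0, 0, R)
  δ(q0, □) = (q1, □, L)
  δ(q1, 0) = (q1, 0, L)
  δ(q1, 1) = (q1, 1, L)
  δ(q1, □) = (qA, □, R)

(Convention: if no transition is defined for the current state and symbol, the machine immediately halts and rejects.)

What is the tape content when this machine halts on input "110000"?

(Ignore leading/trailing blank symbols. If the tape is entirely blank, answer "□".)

Execution trace:
Initial: [q0]110000
Step 1: δ(q0, 1) = (q0, 0, R) → 0[q0]10000
Step 2: δ(q0, 1) = (q0, 0, R) → 00[q0]0000
Step 3: δ(q0, 0) = (q0, 1, R) → 001[q0]000
Step 4: δ(q0, 0) = (q0, 1, R) → 0011[q0]00
Step 5: δ(q0, 0) = (q0, 1, R) → 00111[q0]0
Step 6: δ(q0, 0) = (q0, 1, R) → 001111[q0]□
Step 7: δ(q0, □) = (q1, □, L) → 00111[q1]1□
Step 8: δ(q1, 1) = (q1, 1, L) → 0011[q1]11□
Step 9: δ(q1, 1) = (q1, 1, L) → 001[q1]111□
Step 10: δ(q1, 1) = (q1, 1, L) → 00[q1]1111□
Step 11: δ(q1, 1) = (q1, 1, L) → 0[q1]01111□
Step 12: δ(q1, 0) = (q1, 0, L) → [q1]001111□
Step 13: δ(q1, 0) = (q1, 0, L) → [q1]□001111□
Step 14: δ(q1, □) = (qA, □, R) → □[qA]001111□

The machine reaches the accept state qA and halts.

Final tape (ignoring leading/trailing blanks): 001111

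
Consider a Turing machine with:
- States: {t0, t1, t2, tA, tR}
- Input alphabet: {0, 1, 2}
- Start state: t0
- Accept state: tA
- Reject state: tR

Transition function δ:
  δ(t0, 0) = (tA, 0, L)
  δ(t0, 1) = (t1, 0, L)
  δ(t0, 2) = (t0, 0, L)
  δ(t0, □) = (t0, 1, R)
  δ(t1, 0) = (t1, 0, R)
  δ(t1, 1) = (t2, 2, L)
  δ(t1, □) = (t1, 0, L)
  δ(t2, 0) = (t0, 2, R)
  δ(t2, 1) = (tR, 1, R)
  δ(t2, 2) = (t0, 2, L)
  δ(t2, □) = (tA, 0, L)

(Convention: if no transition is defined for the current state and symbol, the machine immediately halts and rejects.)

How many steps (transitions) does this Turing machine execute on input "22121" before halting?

Execution trace:
Initial: [t0]22121
Step 1: δ(t0, 2) = (t0, 0, L) → [t0]□02121
Step 2: δ(t0, □) = (t0, 1, R) → 1[t0]02121
Step 3: δ(t0, 0) = (tA, 0, L) → [tA]102121

The machine reaches the accept state tA and halts.

The machine executed 3 steps before halting.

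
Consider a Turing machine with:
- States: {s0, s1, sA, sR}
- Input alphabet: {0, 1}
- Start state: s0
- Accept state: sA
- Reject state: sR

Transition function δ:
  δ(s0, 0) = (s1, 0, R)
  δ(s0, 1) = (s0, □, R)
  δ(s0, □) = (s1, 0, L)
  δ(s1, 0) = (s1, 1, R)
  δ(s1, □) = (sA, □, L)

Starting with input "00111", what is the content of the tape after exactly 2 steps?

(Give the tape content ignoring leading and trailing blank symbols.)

Execution trace:
Initial: [s0]00111
Step 1: δ(s0, 0) = (s1, 0, R) → 0[s1]0111
Step 2: δ(s1, 0) = (s1, 1, R) → 01[s1]111

No transition is defined for δ(s1, 1). By convention the machine halts and rejects.

After 2 steps, the tape (ignoring leading/trailing blanks) is: 01111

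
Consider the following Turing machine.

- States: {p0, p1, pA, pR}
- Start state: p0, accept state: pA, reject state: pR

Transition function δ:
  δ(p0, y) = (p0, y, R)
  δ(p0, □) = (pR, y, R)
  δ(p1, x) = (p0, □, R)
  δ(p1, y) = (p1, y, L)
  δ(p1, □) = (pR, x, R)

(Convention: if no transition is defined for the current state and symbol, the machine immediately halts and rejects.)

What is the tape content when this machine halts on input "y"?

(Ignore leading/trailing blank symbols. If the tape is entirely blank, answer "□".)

Execution trace:
Initial: [p0]y
Step 1: δ(p0, y) = (p0, y, R) → y[p0]□
Step 2: δ(p0, □) = (pR, y, R) → yy[pR]□

The machine reaches the reject state pR and halts.

Final tape (ignoring leading/trailing blanks): yy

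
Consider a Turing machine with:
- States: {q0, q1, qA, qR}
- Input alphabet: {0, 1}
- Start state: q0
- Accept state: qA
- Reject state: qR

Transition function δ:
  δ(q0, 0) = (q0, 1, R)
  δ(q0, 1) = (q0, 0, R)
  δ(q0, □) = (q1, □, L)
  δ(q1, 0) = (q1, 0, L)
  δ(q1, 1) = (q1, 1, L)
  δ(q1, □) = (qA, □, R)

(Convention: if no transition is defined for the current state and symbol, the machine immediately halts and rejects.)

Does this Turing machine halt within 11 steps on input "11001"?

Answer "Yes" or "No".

Execution trace:
Initial: [q0]11001
Step 1: δ(q0, 1) = (q0, 0, R) → 0[q0]1001
Step 2: δ(q0, 1) = (q0, 0, R) → 00[q0]001
Step 3: δ(q0, 0) = (q0, 1, R) → 001[q0]01
Step 4: δ(q0, 0) = (q0, 1, R) → 0011[q0]1
Step 5: δ(q0, 1) = (q0, 0, R) → 00110[q0]□
Step 6: δ(q0, □) = (q1, □, L) → 0011[q1]0□
Step 7: δ(q1, 0) = (q1, 0, L) → 001[q1]10□
Step 8: δ(q1, 1) = (q1, 1, L) → 00[q1]110□
Step 9: δ(q1, 1) = (q1, 1, L) → 0[q1]0110□
Step 10: δ(q1, 0) = (q1, 0, L) → [q1]00110□
Step 11: δ(q1, 0) = (q1, 0, L) → [q1]□00110□

The machine has not reached a halting state after 11 steps.
The machine did not halt within the 11-step bound.

Answer: No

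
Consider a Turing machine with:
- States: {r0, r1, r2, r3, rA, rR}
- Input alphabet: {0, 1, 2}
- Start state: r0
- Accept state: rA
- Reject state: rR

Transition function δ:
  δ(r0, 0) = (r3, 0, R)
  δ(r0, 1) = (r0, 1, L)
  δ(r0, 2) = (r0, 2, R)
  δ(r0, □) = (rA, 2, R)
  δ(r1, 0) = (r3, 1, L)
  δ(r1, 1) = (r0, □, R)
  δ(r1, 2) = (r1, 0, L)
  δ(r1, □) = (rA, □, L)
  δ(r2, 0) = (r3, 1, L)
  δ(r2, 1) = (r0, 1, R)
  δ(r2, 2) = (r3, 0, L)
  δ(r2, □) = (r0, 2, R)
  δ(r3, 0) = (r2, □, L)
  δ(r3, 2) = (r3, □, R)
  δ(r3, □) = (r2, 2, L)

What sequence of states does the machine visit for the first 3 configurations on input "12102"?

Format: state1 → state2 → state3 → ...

Execution trace:
Initial: [r0]12102
Step 1: δ(r0, 1) = (r0, 1, L) → [r0]□12102
Step 2: δ(r0, □) = (rA, 2, R) → 2[rA]12102

The machine reaches the accept state rA and halts.

State sequence: r0 → r0 → rA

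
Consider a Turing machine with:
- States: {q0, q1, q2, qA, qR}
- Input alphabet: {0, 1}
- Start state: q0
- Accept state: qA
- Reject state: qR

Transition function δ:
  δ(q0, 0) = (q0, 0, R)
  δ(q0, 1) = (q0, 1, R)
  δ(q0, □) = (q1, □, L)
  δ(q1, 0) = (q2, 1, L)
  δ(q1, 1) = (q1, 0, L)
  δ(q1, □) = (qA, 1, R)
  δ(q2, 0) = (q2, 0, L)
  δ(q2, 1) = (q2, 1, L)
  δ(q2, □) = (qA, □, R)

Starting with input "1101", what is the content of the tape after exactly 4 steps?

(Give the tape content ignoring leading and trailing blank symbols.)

Execution trace:
Initial: [q0]1101
Step 1: δ(q0, 1) = (q0, 1, R) → 1[q0]101
Step 2: δ(q0, 1) = (q0, 1, R) → 11[q0]01
Step 3: δ(q0, 0) = (q0, 0, R) → 110[q0]1
Step 4: δ(q0, 1) = (q0, 1, R) → 1101[q0]□

After 4 steps, the tape (ignoring leading/trailing blanks) is: 1101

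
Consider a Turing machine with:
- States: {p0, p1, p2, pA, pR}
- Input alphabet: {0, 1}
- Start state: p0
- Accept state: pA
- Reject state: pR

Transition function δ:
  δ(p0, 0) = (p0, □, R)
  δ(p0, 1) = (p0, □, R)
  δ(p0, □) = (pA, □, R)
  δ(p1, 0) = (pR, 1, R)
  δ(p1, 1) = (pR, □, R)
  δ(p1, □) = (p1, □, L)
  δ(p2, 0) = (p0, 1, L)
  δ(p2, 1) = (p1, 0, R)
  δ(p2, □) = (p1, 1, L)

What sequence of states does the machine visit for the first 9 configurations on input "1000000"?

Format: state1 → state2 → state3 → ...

Execution trace:
Initial: [p0]1000000
Step 1: δ(p0, 1) = (p0, □, R) → □[p0]000000
Step 2: δ(p0, 0) = (p0, □, R) → □□[p0]00000
Step 3: δ(p0, 0) = (p0, □, R) → □□□[p0]0000
Step 4: δ(p0, 0) = (p0, □, R) → □□□□[p0]000
Step 5: δ(p0, 0) = (p0, □, R) → □□□□□[p0]00
Step 6: δ(p0, 0) = (p0, □, R) → □□□□□□[p0]0
Step 7: δ(p0, 0) = (p0, □, R) → □□□□□□□[p0]□
Step 8: δ(p0, □) = (pA, □, R) → □□□□□□□□[pA]□

The machine reaches the accept state pA and halts.

State sequence: p0 → p0 → p0 → p0 → p0 → p0 → p0 → p0 → pA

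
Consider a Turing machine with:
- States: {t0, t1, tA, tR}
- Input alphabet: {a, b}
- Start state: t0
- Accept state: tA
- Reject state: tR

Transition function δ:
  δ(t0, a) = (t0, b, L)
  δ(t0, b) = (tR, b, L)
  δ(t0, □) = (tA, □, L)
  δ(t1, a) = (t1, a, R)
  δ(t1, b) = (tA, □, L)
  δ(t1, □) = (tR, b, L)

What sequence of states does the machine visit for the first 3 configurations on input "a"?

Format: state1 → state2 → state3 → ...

Execution trace:
Initial: [t0]a
Step 1: δ(t0, a) = (t0, b, L) → [t0]□b
Step 2: δ(t0, □) = (tA, □, L) → [tA]□□b

The machine reaches the accept state tA and halts.

State sequence: t0 → t0 → tA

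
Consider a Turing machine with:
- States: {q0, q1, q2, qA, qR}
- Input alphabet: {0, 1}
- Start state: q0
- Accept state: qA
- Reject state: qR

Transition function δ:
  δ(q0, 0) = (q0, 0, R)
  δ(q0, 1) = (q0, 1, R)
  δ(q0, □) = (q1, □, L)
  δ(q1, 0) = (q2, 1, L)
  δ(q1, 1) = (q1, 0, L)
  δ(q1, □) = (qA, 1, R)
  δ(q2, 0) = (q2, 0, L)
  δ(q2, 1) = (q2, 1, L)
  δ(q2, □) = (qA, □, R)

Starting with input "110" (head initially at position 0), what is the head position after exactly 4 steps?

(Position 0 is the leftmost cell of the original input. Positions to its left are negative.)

Execution trace (head position shown):
Step 0: [q0]110  (head at position 0)
Step 1: move right → 1[q0]10  (head at position 1)
Step 2: move right → 11[q0]0  (head at position 2)
Step 3: move right → 110[q0]□  (head at position 3)
Step 4: move left → 11[q1]0□  (head at position 2)

After 4 steps, the head is at position 2.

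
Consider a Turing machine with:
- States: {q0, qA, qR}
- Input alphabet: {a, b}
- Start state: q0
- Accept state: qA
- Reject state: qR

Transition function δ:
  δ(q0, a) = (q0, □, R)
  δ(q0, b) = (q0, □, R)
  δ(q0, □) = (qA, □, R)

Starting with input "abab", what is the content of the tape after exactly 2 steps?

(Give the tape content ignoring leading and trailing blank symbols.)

Execution trace:
Initial: [q0]abab
Step 1: δ(q0, a) = (q0, □, R) → □[q0]bab
Step 2: δ(q0, b) = (q0, □, R) → □□[q0]ab

After 2 steps, the tape (ignoring leading/trailing blanks) is: ab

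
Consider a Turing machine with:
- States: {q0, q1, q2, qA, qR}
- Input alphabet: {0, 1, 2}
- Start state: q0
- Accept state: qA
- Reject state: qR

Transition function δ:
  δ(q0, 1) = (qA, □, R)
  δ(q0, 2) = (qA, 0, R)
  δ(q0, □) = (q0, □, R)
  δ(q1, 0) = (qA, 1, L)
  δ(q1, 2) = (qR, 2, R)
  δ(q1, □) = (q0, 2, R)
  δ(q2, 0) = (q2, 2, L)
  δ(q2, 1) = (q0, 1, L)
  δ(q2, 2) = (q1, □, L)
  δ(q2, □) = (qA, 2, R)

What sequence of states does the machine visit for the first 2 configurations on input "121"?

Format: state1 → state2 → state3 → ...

Execution trace:
Initial: [q0]121
Step 1: δ(q0, 1) = (qA, □, R) → □[qA]21

The machine reaches the accept state qA and halts.

State sequence: q0 → qA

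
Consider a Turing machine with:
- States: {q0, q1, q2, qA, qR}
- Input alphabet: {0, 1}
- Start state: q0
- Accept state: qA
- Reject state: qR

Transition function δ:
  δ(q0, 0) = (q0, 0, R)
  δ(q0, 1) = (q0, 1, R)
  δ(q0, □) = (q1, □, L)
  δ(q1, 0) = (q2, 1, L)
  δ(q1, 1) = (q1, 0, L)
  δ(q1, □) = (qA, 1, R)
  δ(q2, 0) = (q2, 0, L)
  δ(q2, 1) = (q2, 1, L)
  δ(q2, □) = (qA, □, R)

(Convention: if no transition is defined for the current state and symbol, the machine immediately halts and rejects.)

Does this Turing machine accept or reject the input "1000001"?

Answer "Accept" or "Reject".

Execution trace:
Initial: [q0]1000001
Step 1: δ(q0, 1) = (q0, 1, R) → 1[q0]000001
Step 2: δ(q0, 0) = (q0, 0, R) → 10[q0]00001
Step 3: δ(q0, 0) = (q0, 0, R) → 100[q0]0001
Step 4: δ(q0, 0) = (q0, 0, R) → 1000[q0]001
Step 5: δ(q0, 0) = (q0, 0, R) → 10000[q0]01
Step 6: δ(q0, 0) = (q0, 0, R) → 100000[q0]1
Step 7: δ(q0, 1) = (q0, 1, R) → 1000001[q0]□
Step 8: δ(q0, □) = (q1, □, L) → 100000[q1]1□
Step 9: δ(q1, 1) = (q1, 0, L) → 10000[q1]00□
Step 10: δ(q1, 0) = (q2, 1, L) → 1000[q2]010□
Step 11: δ(q2, 0) = (q2, 0, L) → 100[q2]0010□
Step 12: δ(q2, 0) = (q2, 0, L) → 10[q2]00010□
Step 13: δ(q2, 0) = (q2, 0, L) → 1[q2]000010□
Step 14: δ(q2, 0) = (q2, 0, L) → [q2]1000010□
Step 15: δ(q2, 1) = (q2, 1, L) → [q2]□1000010□
Step 16: δ(q2, □) = (qA, □, R) → □[qA]1000010□

The machine reaches the accept state qA and halts.

Answer: Accept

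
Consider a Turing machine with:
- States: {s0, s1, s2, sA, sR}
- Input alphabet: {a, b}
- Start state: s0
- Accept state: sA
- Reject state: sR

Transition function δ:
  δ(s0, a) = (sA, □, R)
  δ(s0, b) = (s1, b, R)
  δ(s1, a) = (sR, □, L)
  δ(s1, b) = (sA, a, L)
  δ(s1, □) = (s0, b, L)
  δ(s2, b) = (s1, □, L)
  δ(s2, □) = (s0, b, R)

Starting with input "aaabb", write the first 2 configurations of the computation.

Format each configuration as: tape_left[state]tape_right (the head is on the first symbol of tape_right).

Transitions applied:
Step 1: δ(s0, a) = (sA, □, R)

The first 2 configurations are:
[s0]aaabb ⊢ □[sA]aabb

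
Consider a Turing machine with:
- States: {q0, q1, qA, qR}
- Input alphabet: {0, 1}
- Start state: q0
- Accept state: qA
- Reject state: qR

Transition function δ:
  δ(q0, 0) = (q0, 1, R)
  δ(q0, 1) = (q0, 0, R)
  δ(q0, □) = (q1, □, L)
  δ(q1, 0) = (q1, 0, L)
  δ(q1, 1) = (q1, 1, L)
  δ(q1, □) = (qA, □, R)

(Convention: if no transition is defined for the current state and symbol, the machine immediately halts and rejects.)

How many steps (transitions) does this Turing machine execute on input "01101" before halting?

Execution trace:
Initial: [q0]01101
Step 1: δ(q0, 0) = (q0, 1, R) → 1[q0]1101
Step 2: δ(q0, 1) = (q0, 0, R) → 10[q0]101
Step 3: δ(q0, 1) = (q0, 0, R) → 100[q0]01
Step 4: δ(q0, 0) = (q0, 1, R) → 1001[q0]1
Step 5: δ(q0, 1) = (q0, 0, R) → 10010[q0]□
Step 6: δ(q0, □) = (q1, □, L) → 1001[q1]0□
Step 7: δ(q1, 0) = (q1, 0, L) → 100[q1]10□
Step 8: δ(q1, 1) = (q1, 1, L) → 10[q1]010□
Step 9: δ(q1, 0) = (q1, 0, L) → 1[q1]0010□
Step 10: δ(q1, 0) = (q1, 0, L) → [q1]10010□
Step 11: δ(q1, 1) = (q1, 1, L) → [q1]□10010□
Step 12: δ(q1, □) = (qA, □, R) → □[qA]10010□

The machine reaches the accept state qA and halts.

The machine executed 12 steps before halting.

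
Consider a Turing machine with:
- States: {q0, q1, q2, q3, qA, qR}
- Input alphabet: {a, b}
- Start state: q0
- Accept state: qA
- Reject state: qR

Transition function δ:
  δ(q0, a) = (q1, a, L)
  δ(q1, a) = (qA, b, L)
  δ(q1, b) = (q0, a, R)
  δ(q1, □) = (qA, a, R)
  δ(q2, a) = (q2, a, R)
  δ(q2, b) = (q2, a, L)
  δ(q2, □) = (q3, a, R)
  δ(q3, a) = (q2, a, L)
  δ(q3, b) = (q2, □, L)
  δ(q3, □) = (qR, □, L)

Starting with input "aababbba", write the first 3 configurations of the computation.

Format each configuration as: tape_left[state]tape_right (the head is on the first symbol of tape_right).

Transitions applied:
Step 1: δ(q0, a) = (q1, a, L)
Step 2: δ(q1, □) = (qA, a, R)

The first 3 configurations are:
[q0]aababbba ⊢ [q1]□aababbba ⊢ a[qA]aababbba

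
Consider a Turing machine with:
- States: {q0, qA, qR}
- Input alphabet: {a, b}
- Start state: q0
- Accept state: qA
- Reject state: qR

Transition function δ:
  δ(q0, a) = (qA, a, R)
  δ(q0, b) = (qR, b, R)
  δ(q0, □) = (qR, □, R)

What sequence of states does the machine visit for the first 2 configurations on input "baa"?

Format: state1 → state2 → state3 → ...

Execution trace:
Initial: [q0]baa
Step 1: δ(q0, b) = (qR, b, R) → b[qR]aa

The machine reaches the reject state qR and halts.

State sequence: q0 → qR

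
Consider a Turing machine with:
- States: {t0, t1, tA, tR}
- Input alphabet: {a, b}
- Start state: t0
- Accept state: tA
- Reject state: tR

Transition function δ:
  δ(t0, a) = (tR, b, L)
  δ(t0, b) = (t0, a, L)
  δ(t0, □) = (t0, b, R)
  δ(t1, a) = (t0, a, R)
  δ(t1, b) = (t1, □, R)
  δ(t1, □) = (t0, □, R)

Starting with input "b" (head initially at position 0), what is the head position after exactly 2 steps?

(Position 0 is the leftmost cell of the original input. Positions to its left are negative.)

Execution trace (head position shown):
Step 0: [t0]b  (head at position 0)
Step 1: move left → [t0]□a  (head at position -1)
Step 2: move right → b[t0]a  (head at position 0)

After 2 steps, the head is at position 0.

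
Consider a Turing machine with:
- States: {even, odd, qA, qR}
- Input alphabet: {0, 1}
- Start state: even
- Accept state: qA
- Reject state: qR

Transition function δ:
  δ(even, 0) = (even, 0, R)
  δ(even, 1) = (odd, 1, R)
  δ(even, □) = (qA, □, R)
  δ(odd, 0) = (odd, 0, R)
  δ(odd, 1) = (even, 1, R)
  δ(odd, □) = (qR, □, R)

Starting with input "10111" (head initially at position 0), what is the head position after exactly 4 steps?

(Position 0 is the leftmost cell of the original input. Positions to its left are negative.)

Execution trace (head position shown):
Step 0: [even]10111  (head at position 0)
Step 1: move right → 1[odd]0111  (head at position 1)
Step 2: move right → 10[odd]111  (head at position 2)
Step 3: move right → 101[even]11  (head at position 3)
Step 4: move right → 1011[odd]1  (head at position 4)

After 4 steps, the head is at position 4.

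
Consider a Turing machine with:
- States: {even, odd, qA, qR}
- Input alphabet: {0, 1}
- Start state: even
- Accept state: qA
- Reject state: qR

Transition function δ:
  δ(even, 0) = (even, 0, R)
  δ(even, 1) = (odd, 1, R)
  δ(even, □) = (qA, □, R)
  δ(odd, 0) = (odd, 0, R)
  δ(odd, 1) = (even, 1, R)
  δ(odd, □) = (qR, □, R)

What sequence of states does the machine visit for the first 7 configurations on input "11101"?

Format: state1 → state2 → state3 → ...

Execution trace:
Initial: [even]11101
Step 1: δ(even, 1) = (odd, 1, R) → 1[odd]1101
Step 2: δ(odd, 1) = (even, 1, R) → 11[even]101
Step 3: δ(even, 1) = (odd, 1, R) → 111[odd]01
Step 4: δ(odd, 0) = (odd, 0, R) → 1110[odd]1
Step 5: δ(odd, 1) = (even, 1, R) → 11101[even]□
Step 6: δ(even, □) = (qA, □, R) → 11101□[qA]□

The machine reaches the accept state qA and halts.

State sequence: even → odd → even → odd → odd → even → qA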